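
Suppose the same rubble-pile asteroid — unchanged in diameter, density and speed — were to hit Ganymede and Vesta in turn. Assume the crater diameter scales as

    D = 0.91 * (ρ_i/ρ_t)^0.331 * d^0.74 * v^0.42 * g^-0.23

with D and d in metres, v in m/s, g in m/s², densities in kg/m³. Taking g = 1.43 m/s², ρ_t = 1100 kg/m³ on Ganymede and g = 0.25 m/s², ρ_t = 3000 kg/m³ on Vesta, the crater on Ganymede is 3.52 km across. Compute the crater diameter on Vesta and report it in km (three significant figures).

The impactor-only factors (d, v, ρ_i) cancel in the ratio, leaving D_Vesta/D_Ganymede = (g_Vesta/g_Ganymede)^-0.23 · (ρ_t,Ganymede/ρ_t,Vesta)^0.331.
(0.25/1.43)^-0.23 = 0.1748^-0.23 = 1.494
(1100/3000)^0.331 = 0.3667^0.331 = 0.7174
Ratio = 1.494 × 0.7174 = 1.072
D_Vesta = 1.072 × 3.52 km = 3.77 km

D ≈ 3.77 km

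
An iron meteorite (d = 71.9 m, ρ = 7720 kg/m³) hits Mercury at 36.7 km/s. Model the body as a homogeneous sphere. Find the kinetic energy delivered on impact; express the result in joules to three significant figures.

v = 36700 m/s.
Mass m = (π/6) ρ d³ = (π/6) × 7720 × (71.9)³ = 1.502 × 10^9 kg
E = ½ m v² = 0.5 × 1.502 × 10^9 × (36700)² = 1.012 × 10^18 J

E ≈ 1.01 × 10^18 J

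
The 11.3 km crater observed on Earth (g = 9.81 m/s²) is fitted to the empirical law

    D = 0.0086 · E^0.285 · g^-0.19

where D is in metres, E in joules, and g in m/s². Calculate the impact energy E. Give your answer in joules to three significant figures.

Rearranging: E = [D / (0.0086 · g^-0.19)]^(1/0.285).
D = 11300 m.
g^-0.19 = 9.81^-0.19 = 0.6480
D / (0.0086 × 0.6480) = 11300 / (5.573 × 10^-3) = 2.028 × 10^6
E = (2.028 × 10^6)^3.5088 = 1.350 × 10^22 J

E ≈ 1.35 × 10^22 J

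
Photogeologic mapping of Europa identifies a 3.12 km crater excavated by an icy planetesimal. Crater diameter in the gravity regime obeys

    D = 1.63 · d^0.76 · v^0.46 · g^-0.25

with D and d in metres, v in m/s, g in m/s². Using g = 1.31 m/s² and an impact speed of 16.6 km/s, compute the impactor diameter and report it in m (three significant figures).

Rearranging for d: d = [D / (1.63 · 16600^0.46 · 1.31^-0.25)]^(1/0.76).
D = 3120 m.
16600^0.46 = 87.35
1.31^-0.25 = 0.9347
Denominator = 1.63 × 87.35 × 0.9347 = 133.1
D / 133.1 = 3120 / 133.1 = 23.44
d = 23.44^(1/0.76) = 23.44^1.3158 = 63.47 m

d ≈ 63.5 m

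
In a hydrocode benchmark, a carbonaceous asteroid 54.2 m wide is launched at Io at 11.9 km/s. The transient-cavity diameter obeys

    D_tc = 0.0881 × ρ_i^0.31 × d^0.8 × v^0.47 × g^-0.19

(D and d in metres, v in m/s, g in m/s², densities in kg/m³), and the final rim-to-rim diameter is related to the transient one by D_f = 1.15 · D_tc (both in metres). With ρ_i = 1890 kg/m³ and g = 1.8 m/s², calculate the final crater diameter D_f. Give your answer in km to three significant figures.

v = 11900 m/s.
ρ_i^0.31 = 1890^0.31 = 10.37
d^0.8 = 54.2^0.8 = 24.39
v^0.47 = 11900^0.47 = 82.32
g^-0.19 = 1.8^-0.19 = 0.8943
D_tc = 0.0881 × 10.37 × 24.39 × 82.32 × 0.8943 = 1640 m
D_f = 1.15 × 1640 = 1886 m
     = 1.886 km

D_f ≈ 1.89 km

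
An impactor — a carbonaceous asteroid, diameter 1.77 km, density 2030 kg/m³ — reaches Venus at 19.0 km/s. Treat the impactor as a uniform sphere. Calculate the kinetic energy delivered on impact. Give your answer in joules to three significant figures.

E ≈ 1.06 × 10^21 J

d = 1770 m; v = 19000 m/s.
Mass m = (π/6) ρ d³ = (π/6) × 2030 × (1770)³ = 5.894 × 10^12 kg
E = ½ m v² = 0.5 × 5.894 × 10^12 × (19000)² = 1.064 × 10^21 J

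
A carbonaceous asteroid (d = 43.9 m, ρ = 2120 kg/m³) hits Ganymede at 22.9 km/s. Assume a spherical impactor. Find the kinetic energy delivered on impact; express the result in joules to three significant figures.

v = 22900 m/s.
Mass m = (π/6) ρ d³ = (π/6) × 2120 × (43.9)³ = 9.391 × 10^7 kg
E = ½ m v² = 0.5 × 9.391 × 10^7 × (22900)² = 2.462 × 10^16 J

E ≈ 2.46 × 10^16 J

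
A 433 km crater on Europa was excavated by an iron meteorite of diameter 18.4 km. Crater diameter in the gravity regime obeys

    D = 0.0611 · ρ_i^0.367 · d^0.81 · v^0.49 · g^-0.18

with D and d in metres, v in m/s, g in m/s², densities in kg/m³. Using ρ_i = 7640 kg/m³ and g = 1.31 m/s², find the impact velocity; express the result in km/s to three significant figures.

v ≈ 11.6 km/s

Rearranging for v: v = [D / (0.0611 · 7640^0.367 · 18400^0.81 · 1.31^-0.18)]^(1/0.49).
D = 433000 m.
7640^0.367 = 26.61
18400^0.81 = 2848
1.31^-0.18 = 0.9526
Denominator = 0.0611 × 26.61 × 2848 × 0.9526 = 4411
D / 4411 = 433000 / 4411 = 98.16
v = 98.16^(1/0.49) = 98.16^2.0408 = 11618 m/s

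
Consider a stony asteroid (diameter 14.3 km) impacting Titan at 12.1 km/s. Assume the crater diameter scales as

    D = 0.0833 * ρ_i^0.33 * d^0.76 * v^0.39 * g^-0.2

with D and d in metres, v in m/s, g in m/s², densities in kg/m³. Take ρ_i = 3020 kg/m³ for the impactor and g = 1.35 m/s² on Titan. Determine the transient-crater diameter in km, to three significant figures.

In SI units: d = 14300 m, v = 12100 m/s.
ρ_i^0.33 = 3020^0.33 = 14.07
d^0.76 = 14300^0.76 = 1439
v^0.39 = 12100^0.39 = 39.11
g^-0.2 = 1.35^-0.2 = 0.9417
D = 0.0833 × 14.07 × 1439 × 39.11 × 0.9417 = 62116 m
   = 62.12 km

D ≈ 62.1 km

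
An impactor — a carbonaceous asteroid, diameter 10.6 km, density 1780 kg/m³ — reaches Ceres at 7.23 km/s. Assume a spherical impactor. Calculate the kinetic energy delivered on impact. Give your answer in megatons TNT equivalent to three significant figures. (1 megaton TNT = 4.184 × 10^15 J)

E ≈ 6.93 × 10^6 Mt TNT

d = 10600 m; v = 7230 m/s.
Mass m = (π/6) ρ d³ = (π/6) × 1780 × (10600)³ = 1.110 × 10^15 kg
E = ½ m v² = 0.5 × 1.110 × 10^15 × (7230)² = 2.901 × 10^22 J
   = 2.901 × 10^22 / 4.184×10^15 = 6.934 × 10^6 Mt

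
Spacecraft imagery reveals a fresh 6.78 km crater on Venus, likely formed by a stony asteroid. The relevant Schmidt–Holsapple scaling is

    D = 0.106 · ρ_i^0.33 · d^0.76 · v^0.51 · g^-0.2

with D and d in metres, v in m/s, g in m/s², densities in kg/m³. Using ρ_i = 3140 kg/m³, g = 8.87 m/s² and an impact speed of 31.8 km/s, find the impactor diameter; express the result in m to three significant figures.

d ≈ 108 m

Rearranging for d: d = [D / (0.106 · 3140^0.33 · 31800^0.51 · 8.87^-0.2)]^(1/0.76).
D = 6780 m.
3140^0.33 = 14.26
31800^0.51 = 197.8
8.87^-0.2 = 0.6463
Denominator = 0.106 × 14.26 × 197.8 × 0.6463 = 193.2
D / 193.2 = 6780 / 193.2 = 35.09
d = 35.09^(1/0.76) = 35.09^1.3158 = 107.9 m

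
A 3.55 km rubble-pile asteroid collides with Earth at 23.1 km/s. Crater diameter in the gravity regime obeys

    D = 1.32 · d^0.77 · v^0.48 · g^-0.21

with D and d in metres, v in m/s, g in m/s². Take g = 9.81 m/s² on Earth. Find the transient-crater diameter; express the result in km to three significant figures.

D ≈ 55.0 km

In SI units: d = 3550 m, v = 23100 m/s.
d^0.77 = 3550^0.77 = 541.6
v^0.48 = 23100^0.48 = 124.3
g^-0.21 = 9.81^-0.21 = 0.6191
D = 1.32 × 541.6 × 124.3 × 0.6191 = 55015 m
   = 55.02 km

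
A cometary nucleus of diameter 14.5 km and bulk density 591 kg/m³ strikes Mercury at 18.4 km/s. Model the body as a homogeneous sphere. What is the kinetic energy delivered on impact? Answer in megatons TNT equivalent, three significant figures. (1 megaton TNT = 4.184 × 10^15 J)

d = 14500 m; v = 18400 m/s.
Mass m = (π/6) ρ d³ = (π/6) × 591 × (14500)³ = 9.434 × 10^14 kg
E = ½ m v² = 0.5 × 9.434 × 10^14 × (18400)² = 1.597 × 10^23 J
   = 1.597 × 10^23 / 4.184×10^15 = 3.817 × 10^7 Mt

E ≈ 3.82 × 10^7 Mt TNT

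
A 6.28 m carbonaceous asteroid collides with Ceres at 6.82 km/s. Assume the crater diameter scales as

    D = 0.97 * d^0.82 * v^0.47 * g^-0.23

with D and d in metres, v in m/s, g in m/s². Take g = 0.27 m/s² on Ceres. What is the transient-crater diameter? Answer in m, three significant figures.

In SI units: v = 6820 m/s.
d^0.82 = 6.28^0.82 = 4.512
v^0.47 = 6820^0.47 = 63.37
g^-0.23 = 0.27^-0.23 = 1.351
D = 0.97 × 4.512 × 63.37 × 1.351 = 374.7 m

D ≈ 375 m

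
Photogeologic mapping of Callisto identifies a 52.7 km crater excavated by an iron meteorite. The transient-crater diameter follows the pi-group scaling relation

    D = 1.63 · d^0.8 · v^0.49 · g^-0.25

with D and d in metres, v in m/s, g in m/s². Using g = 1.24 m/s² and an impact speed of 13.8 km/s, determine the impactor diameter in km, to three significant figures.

d ≈ 1.35 km

Rearranging for d: d = [D / (1.63 · 13800^0.49 · 1.24^-0.25)]^(1/0.8).
D = 52700 m.
13800^0.49 = 106.8
1.24^-0.25 = 0.9476
Denominator = 1.63 × 106.8 × 0.9476 = 165.0
D / 165.0 = 52700 / 165.0 = 319.4
d = 319.4^(1/0.8) = 319.4^1.25 = 1350 m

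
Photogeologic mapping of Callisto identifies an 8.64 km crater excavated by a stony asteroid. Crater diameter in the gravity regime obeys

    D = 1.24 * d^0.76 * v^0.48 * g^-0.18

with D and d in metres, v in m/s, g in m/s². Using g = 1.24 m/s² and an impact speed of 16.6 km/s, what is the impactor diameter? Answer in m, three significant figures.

d ≈ 259 m

Rearranging for d: d = [D / (1.24 · 16600^0.48 · 1.24^-0.18)]^(1/0.76).
D = 8640 m.
16600^0.48 = 106.1
1.24^-0.18 = 0.9620
Denominator = 1.24 × 106.1 × 0.9620 = 126.6
D / 126.6 = 8640 / 126.6 = 68.25
d = 68.25^(1/0.76) = 68.25^1.3158 = 259.0 m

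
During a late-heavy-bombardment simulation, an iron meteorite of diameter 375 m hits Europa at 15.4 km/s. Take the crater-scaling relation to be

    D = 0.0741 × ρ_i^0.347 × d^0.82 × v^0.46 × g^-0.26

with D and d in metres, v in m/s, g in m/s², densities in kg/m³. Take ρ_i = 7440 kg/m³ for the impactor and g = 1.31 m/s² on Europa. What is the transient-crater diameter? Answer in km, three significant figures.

In SI units: v = 15400 m/s.
ρ_i^0.347 = 7440^0.347 = 22.05
d^0.82 = 375^0.82 = 129.0
v^0.46 = 15400^0.46 = 84.38
g^-0.26 = 1.31^-0.26 = 0.9322
D = 0.0741 × 22.05 × 129.0 × 84.38 × 0.9322 = 16579 m
   = 16.58 km

D ≈ 16.6 km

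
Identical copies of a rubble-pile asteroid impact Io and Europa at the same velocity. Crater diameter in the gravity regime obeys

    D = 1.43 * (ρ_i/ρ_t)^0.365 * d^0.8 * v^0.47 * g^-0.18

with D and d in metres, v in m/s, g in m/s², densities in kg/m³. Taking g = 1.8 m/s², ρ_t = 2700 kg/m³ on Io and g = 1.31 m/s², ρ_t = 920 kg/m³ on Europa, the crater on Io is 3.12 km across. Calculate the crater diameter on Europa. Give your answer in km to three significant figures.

The impactor-only factors (d, v, ρ_i) cancel in the ratio, leaving D_Europa/D_Io = (g_Europa/g_Io)^-0.18 · (ρ_t,Io/ρ_t,Europa)^0.365.
(1.31/1.8)^-0.18 = 0.7278^-0.18 = 1.059
(2700/920)^0.365 = 2.935^0.365 = 1.481
Ratio = 1.059 × 1.481 = 1.568
D_Europa = 1.568 × 3.12 km = 4.89 km

D ≈ 4.89 km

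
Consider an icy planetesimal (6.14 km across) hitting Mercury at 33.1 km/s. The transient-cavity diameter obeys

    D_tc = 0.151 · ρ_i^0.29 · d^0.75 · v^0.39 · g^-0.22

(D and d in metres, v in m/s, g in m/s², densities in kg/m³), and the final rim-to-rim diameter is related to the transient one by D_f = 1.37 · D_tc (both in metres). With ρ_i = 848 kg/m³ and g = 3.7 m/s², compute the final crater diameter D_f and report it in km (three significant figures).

In SI: d = 6140 m, v = 33100 m/s.
ρ_i^0.29 = 848^0.29 = 7.067
d^0.75 = 6140^0.75 = 693.6
v^0.39 = 33100^0.39 = 57.91
g^-0.22 = 3.7^-0.22 = 0.7499
D_tc = 0.151 × 7.067 × 693.6 × 57.91 × 0.7499 = 32140 m
D_f = 1.37 × 32140 = 44032 m
     = 44.03 km

D_f ≈ 44.0 km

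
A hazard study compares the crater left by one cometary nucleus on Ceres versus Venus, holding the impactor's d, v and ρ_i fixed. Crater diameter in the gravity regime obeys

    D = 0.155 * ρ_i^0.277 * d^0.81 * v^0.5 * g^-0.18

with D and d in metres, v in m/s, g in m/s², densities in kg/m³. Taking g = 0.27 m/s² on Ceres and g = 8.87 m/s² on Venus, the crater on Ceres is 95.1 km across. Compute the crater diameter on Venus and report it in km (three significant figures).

D ≈ 50.7 km

All impactor-dependent factors cancel in the ratio, leaving D_Venus/D_Ceres = (g_Venus/g_Ceres)^-0.18.
(8.87/0.27)^-0.18 = 32.85^-0.18 = 0.5334
D_Venus = 0.5334 × 95.1 km = 50.7 km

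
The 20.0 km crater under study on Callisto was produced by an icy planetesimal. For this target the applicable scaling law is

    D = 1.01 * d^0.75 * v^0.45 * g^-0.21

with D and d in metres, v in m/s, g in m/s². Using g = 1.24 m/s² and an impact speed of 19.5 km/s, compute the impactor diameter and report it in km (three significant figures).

d ≈ 1.52 km

Rearranging for d: d = [D / (1.01 · 19500^0.45 · 1.24^-0.21)]^(1/0.75).
D = 20000 m.
19500^0.45 = 85.21
1.24^-0.21 = 0.9558
Denominator = 1.01 × 85.21 × 0.9558 = 82.26
D / 82.26 = 20000 / 82.26 = 243.1
d = 243.1^(1/0.75) = 243.1^1.3333 = 1517 m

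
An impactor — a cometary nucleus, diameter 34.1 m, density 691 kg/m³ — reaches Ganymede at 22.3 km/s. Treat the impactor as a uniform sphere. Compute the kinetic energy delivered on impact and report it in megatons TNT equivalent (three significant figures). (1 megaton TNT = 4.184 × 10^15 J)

v = 22300 m/s.
Mass m = (π/6) ρ d³ = (π/6) × 691 × (34.1)³ = 1.435 × 10^7 kg
E = ½ m v² = 0.5 × 1.435 × 10^7 × (22300)² = 3.568 × 10^15 J
   = 3.568 × 10^15 / 4.184×10^15 = 0.8528 Mt

E ≈ 0.853 Mt TNT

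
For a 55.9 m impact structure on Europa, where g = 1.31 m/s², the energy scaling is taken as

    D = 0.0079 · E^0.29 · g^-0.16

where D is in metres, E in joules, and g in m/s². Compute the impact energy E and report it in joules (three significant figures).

E ≈ 2.19 × 10^13 J

Rearranging: E = [D / (0.0079 · g^-0.16)]^(1/0.29).
g^-0.16 = 1.31^-0.16 = 0.9577
D / (0.0079 × 0.9577) = 55.9 / (7.566 × 10^-3) = 7.388 × 10^3
E = (7.388 × 10^3)^3.4483 = 2.187 × 10^13 J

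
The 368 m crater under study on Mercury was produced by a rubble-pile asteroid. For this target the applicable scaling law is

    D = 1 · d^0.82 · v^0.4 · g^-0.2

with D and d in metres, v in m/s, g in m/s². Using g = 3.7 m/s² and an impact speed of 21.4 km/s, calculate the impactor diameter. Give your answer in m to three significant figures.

Rearranging for d: d = [D / (1 · 21400^0.4 · 3.7^-0.2)]^(1/0.82).
21400^0.4 = 53.97
3.7^-0.2 = 0.7698
Denominator = 1 × 53.97 × 0.7698 = 41.55
D / 41.55 = 368 / 41.55 = 8.857
d = 8.857^(1/0.82) = 8.857^1.2195 = 14.30 m

d ≈ 14.3 m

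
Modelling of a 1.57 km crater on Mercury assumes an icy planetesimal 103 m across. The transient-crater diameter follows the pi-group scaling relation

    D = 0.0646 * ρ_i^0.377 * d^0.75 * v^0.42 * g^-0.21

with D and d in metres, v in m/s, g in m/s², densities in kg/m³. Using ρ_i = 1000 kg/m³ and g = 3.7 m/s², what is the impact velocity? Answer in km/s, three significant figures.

v ≈ 27.5 km/s

Rearranging for v: v = [D / (0.0646 · 1000^0.377 · 103^0.75 · 3.7^-0.21)]^(1/0.42).
D = 1570 m.
1000^0.377 = 13.52
103^0.75 = 32.33
3.7^-0.21 = 0.7598
Denominator = 0.0646 × 13.52 × 32.33 × 0.7598 = 21.45
D / 21.45 = 1570 / 21.45 = 73.19
v = 73.19^(1/0.42) = 73.19^2.381 = 27495 m/s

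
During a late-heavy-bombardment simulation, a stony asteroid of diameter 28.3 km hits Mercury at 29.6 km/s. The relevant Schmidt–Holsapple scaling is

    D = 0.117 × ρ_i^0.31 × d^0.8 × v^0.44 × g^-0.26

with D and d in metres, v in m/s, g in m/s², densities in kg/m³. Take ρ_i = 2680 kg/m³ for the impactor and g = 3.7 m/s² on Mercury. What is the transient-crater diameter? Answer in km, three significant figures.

D ≈ 325 km

In SI units: d = 28300 m, v = 29600 m/s.
ρ_i^0.31 = 2680^0.31 = 11.55
d^0.8 = 28300^0.8 = 3643
v^0.44 = 29600^0.44 = 92.76
g^-0.26 = 3.7^-0.26 = 0.7117
D = 0.117 × 11.55 × 3643 × 92.76 × 0.7117 = 3.250 × 10^5 m
   = 325.0 km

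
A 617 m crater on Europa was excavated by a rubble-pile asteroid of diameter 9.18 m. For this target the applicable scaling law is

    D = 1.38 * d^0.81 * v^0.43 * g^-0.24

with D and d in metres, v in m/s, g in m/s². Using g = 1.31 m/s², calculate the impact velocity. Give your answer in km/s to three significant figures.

v ≈ 26.0 km/s

Rearranging for v: v = [D / (1.38 · 9.18^0.81 · 1.31^-0.24)]^(1/0.43).
9.18^0.81 = 6.024
1.31^-0.24 = 0.9372
Denominator = 1.38 × 6.024 × 0.9372 = 7.791
D / 7.791 = 617 / 7.791 = 79.19
v = 79.19^(1/0.43) = 79.19^2.3256 = 26034 m/s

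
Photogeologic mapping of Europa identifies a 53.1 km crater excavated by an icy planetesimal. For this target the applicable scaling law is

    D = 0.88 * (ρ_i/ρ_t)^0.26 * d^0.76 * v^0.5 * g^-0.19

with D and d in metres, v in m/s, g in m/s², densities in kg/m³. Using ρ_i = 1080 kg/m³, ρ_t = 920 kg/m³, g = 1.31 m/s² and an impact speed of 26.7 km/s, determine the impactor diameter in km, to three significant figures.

d ≈ 2.42 km

Rearranging for d: d = [D / (0.88 · (1080/920)^0.26 · 26700^0.5 · 1.31^-0.19)]^(1/0.76).
D = 53100 m.
(1080/920)^0.26 = 1.043
26700^0.5 = 163.4
1.31^-0.19 = 0.9500
Denominator = 0.88 × 1.043 × 163.4 × 0.9500 = 142.5
D / 142.5 = 53100 / 142.5 = 372.6
d = 372.6^(1/0.76) = 372.6^1.3158 = 2417 m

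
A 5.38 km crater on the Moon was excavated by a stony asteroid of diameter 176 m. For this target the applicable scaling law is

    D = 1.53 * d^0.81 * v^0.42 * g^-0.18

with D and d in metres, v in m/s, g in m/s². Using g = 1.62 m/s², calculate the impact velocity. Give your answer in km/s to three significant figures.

Rearranging for v: v = [D / (1.53 · 176^0.81 · 1.62^-0.18)]^(1/0.42).
D = 5380 m.
176^0.81 = 65.90
1.62^-0.18 = 0.9168
Denominator = 1.53 × 65.90 × 0.9168 = 92.44
D / 92.44 = 5380 / 92.44 = 58.20
v = 58.20^(1/0.42) = 58.20^2.381 = 15932 m/s

v ≈ 15.9 km/s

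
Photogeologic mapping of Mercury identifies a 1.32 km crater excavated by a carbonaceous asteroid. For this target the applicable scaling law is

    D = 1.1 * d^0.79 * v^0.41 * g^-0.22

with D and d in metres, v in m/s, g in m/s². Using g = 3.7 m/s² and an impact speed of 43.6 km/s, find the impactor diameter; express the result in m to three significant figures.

Rearranging for d: d = [D / (1.1 · 43600^0.41 · 3.7^-0.22)]^(1/0.79).
D = 1320 m.
43600^0.41 = 79.83
3.7^-0.22 = 0.7499
Denominator = 1.1 × 79.83 × 0.7499 = 65.85
D / 65.85 = 1320 / 65.85 = 20.05
d = 20.05^(1/0.79) = 20.05^1.2658 = 44.49 m

d ≈ 44.5 m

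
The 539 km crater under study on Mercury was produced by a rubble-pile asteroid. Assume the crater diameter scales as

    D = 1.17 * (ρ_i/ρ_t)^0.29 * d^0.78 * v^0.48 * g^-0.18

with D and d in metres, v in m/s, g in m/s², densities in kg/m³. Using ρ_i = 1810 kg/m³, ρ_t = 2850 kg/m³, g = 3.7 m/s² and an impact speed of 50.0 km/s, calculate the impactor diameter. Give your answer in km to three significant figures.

d ≈ 37.5 km

Rearranging for d: d = [D / (1.17 · (1810/2850)^0.29 · 50000^0.48 · 3.7^-0.18)]^(1/0.78).
D = 539000 m.
(1810/2850)^0.29 = 0.8766
50000^0.48 = 180.1
3.7^-0.18 = 0.7902
Denominator = 1.17 × 0.8766 × 180.1 × 0.7902 = 146.0
D / 146.0 = 539000 / 146.0 = 3692
d = 3692^(1/0.78) = 3692^1.2821 = 37462 m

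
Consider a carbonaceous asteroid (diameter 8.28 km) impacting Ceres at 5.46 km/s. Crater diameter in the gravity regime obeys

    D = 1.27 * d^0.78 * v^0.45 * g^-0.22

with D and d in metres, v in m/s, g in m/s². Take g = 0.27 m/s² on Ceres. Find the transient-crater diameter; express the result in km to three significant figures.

In SI units: d = 8280 m, v = 5460 m/s.
d^0.78 = 8280^0.78 = 1138
v^0.45 = 5460^0.45 = 48.05
g^-0.22 = 0.27^-0.22 = 1.334
D = 1.27 × 1138 × 48.05 × 1.334 = 92639 m
   = 92.64 km

D ≈ 92.6 km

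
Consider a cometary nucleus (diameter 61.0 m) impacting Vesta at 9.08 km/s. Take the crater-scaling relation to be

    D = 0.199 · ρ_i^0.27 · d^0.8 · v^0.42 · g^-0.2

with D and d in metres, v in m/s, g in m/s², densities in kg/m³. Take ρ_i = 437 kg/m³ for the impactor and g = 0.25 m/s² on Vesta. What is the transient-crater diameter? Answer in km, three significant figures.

In SI units: v = 9080 m/s.
ρ_i^0.27 = 437^0.27 = 5.163
d^0.8 = 61^0.8 = 26.81
v^0.42 = 9080^0.42 = 45.96
g^-0.2 = 0.25^-0.2 = 1.320
D = 0.199 × 5.163 × 26.81 × 45.96 × 1.320 = 1671 m
   = 1.671 km

D ≈ 1.67 km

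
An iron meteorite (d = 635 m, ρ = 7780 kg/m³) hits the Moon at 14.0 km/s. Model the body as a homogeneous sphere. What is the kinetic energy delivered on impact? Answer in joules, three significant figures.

v = 14000 m/s.
Mass m = (π/6) ρ d³ = (π/6) × 7780 × (635)³ = 1.043 × 10^12 kg
E = ½ m v² = 0.5 × 1.043 × 10^12 × (14000)² = 1.022 × 10^20 J

E ≈ 1.02 × 10^20 J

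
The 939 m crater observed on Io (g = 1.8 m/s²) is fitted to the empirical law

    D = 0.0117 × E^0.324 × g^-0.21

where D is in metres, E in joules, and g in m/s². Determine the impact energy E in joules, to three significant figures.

Rearranging: E = [D / (0.0117 · g^-0.21)]^(1/0.324).
g^-0.21 = 1.8^-0.21 = 0.8839
D / (0.0117 × 0.8839) = 939 / (0.01034) = 9.081 × 10^4
E = (9.081 × 10^4)^3.0864 = 2.008 × 10^15 J

E ≈ 2.01 × 10^15 J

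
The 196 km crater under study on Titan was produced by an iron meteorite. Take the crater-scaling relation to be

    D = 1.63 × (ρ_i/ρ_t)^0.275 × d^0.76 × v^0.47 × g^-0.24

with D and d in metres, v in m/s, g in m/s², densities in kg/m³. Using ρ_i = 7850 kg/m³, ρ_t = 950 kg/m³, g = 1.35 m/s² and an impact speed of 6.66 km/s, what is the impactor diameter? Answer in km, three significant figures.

Rearranging for d: d = [D / (1.63 · (7850/950)^0.275 · 6660^0.47 · 1.35^-0.24)]^(1/0.76).
D = 196000 m.
(7850/950)^0.275 = 1.787
6660^0.47 = 62.67
1.35^-0.24 = 0.9305
Denominator = 1.63 × 1.787 × 62.67 × 0.9305 = 169.9
D / 169.9 = 196000 / 169.9 = 1154
d = 1154^(1/0.76) = 1154^1.3158 = 10697 m

d ≈ 10.7 km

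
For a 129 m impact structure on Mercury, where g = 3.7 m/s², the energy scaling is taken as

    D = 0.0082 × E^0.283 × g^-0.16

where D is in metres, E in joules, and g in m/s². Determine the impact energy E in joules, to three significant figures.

Rearranging: E = [D / (0.0082 · g^-0.16)]^(1/0.283).
g^-0.16 = 3.7^-0.16 = 0.8111
D / (0.0082 × 0.8111) = 129 / (6.651 × 10^-3) = 1.940 × 10^4
E = (1.940 × 10^4)^3.5336 = 1.417 × 10^15 J

E ≈ 1.42 × 10^15 J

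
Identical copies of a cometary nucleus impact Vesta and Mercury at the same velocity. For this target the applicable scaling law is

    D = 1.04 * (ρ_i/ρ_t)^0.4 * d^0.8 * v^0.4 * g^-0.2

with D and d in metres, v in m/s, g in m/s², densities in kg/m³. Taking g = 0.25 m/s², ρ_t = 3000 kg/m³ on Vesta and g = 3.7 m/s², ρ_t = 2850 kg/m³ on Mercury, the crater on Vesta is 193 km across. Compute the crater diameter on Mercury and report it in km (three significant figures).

D ≈ 115 km

The impactor-only factors (d, v, ρ_i) cancel in the ratio, leaving D_Mercury/D_Vesta = (g_Mercury/g_Vesta)^-0.2 · (ρ_t,Vesta/ρ_t,Mercury)^0.4.
(3.7/0.25)^-0.2 = 14.80^-0.2 = 0.5834
(3000/2850)^0.4 = 1.053^0.4 = 1.021
Ratio = 0.5834 × 1.021 = 0.5957
D_Mercury = 0.5957 × 193 km = 115 km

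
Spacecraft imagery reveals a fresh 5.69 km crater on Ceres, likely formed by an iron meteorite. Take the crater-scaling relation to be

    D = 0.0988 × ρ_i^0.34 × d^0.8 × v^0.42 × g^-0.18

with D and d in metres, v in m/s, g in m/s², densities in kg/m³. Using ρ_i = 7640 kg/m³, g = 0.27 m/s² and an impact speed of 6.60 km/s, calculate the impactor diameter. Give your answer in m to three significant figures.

Rearranging for d: d = [D / (0.0988 · 7640^0.34 · 6600^0.42 · 0.27^-0.18)]^(1/0.8).
D = 5690 m.
7640^0.34 = 20.91
6600^0.42 = 40.20
0.27^-0.18 = 1.266
Denominator = 0.0988 × 20.91 × 40.20 × 1.266 = 105.1
D / 105.1 = 5690 / 105.1 = 54.14
d = 54.14^(1/0.8) = 54.14^1.25 = 146.9 m

d ≈ 147 m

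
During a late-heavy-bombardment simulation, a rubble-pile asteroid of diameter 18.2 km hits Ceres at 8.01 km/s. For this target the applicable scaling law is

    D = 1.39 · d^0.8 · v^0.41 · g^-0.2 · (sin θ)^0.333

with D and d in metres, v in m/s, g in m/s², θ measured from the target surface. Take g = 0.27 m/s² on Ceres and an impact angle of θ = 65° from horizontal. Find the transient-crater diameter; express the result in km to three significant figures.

In SI units: d = 18200 m, v = 8010 m/s.
d^0.8 = 18200^0.8 = 2559
v^0.41 = 8010^0.41 = 39.86
g^-0.2 = 0.27^-0.2 = 1.299
(sin 65°)^0.333 = 0.9063^0.333 = 0.9678
D = 1.39 × 2559 × 39.86 × 1.299 × 0.9678 = 1.782 × 10^5 m
   = 178.2 km

D ≈ 178 km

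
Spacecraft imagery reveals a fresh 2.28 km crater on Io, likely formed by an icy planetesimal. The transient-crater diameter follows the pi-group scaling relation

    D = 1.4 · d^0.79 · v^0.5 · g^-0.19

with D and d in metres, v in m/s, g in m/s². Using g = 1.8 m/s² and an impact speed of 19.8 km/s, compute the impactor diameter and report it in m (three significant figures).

Rearranging for d: d = [D / (1.4 · 19800^0.5 · 1.8^-0.19)]^(1/0.79).
D = 2280 m.
19800^0.5 = 140.7
1.8^-0.19 = 0.8943
Denominator = 1.4 × 140.7 × 0.8943 = 176.2
D / 176.2 = 2280 / 176.2 = 12.94
d = 12.94^(1/0.79) = 12.94^1.2658 = 25.56 m

d ≈ 25.6 m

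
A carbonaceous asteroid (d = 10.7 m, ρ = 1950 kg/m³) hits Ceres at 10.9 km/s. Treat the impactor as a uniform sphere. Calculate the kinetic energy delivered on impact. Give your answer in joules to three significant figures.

E ≈ 7.43 × 10^13 J

v = 10900 m/s.
Mass m = (π/6) ρ d³ = (π/6) × 1950 × (10.7)³ = 1.251 × 10^6 kg
E = ½ m v² = 0.5 × 1.251 × 10^6 × (10900)² = 7.432 × 10^13 J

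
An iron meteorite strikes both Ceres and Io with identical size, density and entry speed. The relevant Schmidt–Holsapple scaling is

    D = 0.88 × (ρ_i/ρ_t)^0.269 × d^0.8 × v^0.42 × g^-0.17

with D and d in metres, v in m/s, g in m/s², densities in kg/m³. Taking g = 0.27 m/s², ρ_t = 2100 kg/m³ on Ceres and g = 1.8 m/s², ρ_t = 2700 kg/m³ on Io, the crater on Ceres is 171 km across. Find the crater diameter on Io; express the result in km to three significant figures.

The impactor-only factors (d, v, ρ_i) cancel in the ratio, leaving D_Io/D_Ceres = (g_Io/g_Ceres)^-0.17 · (ρ_t,Ceres/ρ_t,Io)^0.269.
(1.8/0.27)^-0.17 = 6.667^-0.17 = 0.7243
(2100/2700)^0.269 = 0.7778^0.269 = 0.9346
Ratio = 0.7243 × 0.9346 = 0.6769
D_Io = 0.6769 × 171 km = 116 km

D ≈ 116 km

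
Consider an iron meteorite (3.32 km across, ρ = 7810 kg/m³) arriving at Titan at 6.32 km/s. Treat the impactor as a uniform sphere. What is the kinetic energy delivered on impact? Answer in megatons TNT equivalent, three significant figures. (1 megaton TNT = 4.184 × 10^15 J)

d = 3320 m; v = 6320 m/s.
Mass m = (π/6) ρ d³ = (π/6) × 7810 × (3320)³ = 1.496 × 10^14 kg
E = ½ m v² = 0.5 × 1.496 × 10^14 × (6320)² = 2.988 × 10^21 J
   = 2.988 × 10^21 / 4.184×10^15 = 7.141 × 10^5 Mt

E ≈ 7.14 × 10^5 Mt TNT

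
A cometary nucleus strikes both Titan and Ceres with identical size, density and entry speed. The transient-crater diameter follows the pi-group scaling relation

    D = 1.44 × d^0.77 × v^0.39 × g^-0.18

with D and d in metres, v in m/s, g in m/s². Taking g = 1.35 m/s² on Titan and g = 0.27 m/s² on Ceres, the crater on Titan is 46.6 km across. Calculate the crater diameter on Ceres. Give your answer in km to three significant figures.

All impactor-dependent factors cancel in the ratio, leaving D_Ceres/D_Titan = (g_Ceres/g_Titan)^-0.18.
(0.27/1.35)^-0.18 = 0.2000^-0.18 = 1.336
D_Ceres = 1.336 × 46.6 km = 62.3 km

D ≈ 62.3 km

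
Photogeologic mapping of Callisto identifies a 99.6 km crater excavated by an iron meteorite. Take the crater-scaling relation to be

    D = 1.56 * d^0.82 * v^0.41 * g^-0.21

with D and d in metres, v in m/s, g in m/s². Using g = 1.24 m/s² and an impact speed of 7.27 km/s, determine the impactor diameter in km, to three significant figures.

Rearranging for d: d = [D / (1.56 · 7270^0.41 · 1.24^-0.21)]^(1/0.82).
D = 99600 m.
7270^0.41 = 38.30
1.24^-0.21 = 0.9558
Denominator = 1.56 × 38.30 × 0.9558 = 57.11
D / 57.11 = 99600 / 57.11 = 1744
d = 1744^(1/0.82) = 1744^1.2195 = 8976 m

d ≈ 8.98 km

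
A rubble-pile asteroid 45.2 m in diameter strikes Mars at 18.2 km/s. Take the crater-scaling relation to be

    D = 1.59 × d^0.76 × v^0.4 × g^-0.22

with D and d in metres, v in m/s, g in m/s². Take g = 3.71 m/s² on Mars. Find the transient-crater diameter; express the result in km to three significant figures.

In SI units: v = 18200 m/s.
d^0.76 = 45.2^0.76 = 18.11
v^0.4 = 18200^0.4 = 50.59
g^-0.22 = 3.71^-0.22 = 0.7494
D = 1.59 × 18.11 × 50.59 × 0.7494 = 1092 m
   = 1.092 km

D ≈ 1.09 km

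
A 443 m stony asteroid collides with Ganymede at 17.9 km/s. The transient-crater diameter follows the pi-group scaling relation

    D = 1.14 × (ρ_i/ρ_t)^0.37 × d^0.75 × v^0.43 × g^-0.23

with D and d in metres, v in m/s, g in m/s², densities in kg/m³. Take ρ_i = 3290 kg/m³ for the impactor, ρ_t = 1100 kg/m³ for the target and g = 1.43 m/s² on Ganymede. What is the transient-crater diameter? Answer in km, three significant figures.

D ≈ 10.3 km

In SI units: v = 17900 m/s.
(ρ_i/ρ_t)^0.37 = (3290/1100)^0.37 = 1.500
d^0.75 = 443^0.75 = 96.56
v^0.43 = 17900^0.43 = 67.41
g^-0.23 = 1.43^-0.23 = 0.9210
D = 1.14 × 1.500 × 96.56 × 67.41 × 0.9210 = 10251 m
   = 10.25 km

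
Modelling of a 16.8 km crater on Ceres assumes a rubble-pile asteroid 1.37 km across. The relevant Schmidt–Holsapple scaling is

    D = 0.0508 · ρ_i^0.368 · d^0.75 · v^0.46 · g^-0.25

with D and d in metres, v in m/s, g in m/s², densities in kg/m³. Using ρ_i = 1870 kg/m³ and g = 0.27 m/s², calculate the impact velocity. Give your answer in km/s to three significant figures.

v ≈ 9.08 km/s

Rearranging for v: v = [D / (0.0508 · 1870^0.368 · 1370^0.75 · 0.27^-0.25)]^(1/0.46).
D = 16800 m.
1870^0.368 = 16.00
1370^0.75 = 225.2
0.27^-0.25 = 1.387
Denominator = 0.0508 × 16.00 × 225.2 × 1.387 = 253.9
D / 253.9 = 16800 / 253.9 = 66.17
v = 66.17^(1/0.46) = 66.17^2.1739 = 9077 m/s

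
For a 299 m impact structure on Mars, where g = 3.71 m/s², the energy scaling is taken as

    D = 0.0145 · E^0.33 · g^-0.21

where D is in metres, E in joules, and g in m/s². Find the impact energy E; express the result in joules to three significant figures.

E ≈ 2.73 × 10^13 J

Rearranging: E = [D / (0.0145 · g^-0.21)]^(1/0.33).
g^-0.21 = 3.71^-0.21 = 0.7593
D / (0.0145 × 0.7593) = 299 / (0.01101) = 2.716 × 10^4
E = (2.716 × 10^4)^3.0303 = 2.730 × 10^13 J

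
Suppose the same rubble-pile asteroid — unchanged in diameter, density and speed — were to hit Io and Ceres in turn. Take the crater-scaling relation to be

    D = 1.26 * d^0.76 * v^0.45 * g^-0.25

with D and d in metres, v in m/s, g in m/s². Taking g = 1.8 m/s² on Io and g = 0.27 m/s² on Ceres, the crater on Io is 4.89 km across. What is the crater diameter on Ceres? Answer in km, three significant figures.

All impactor-dependent factors cancel in the ratio, leaving D_Ceres/D_Io = (g_Ceres/g_Io)^-0.25.
(0.27/1.8)^-0.25 = 0.1500^-0.25 = 1.607
D_Ceres = 1.607 × 4.89 km = 7.86 km

D ≈ 7.86 km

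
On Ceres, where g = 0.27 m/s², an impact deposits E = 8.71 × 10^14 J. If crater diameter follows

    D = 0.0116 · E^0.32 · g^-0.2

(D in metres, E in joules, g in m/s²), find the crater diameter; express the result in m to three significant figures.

D ≈ 910 m

E^0.32 = (8.71 × 10^14)^0.32 = 6.037 × 10^4
g^-0.2 = 0.27^-0.2 = 1.299
D = 0.0116 × 6.037 × 10^4 × 1.299 = 909.7 m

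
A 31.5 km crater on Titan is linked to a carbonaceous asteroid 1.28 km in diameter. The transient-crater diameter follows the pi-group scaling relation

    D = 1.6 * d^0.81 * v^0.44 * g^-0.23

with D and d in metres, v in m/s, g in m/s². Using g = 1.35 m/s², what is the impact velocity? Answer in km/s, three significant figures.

v ≈ 12.8 km/s

Rearranging for v: v = [D / (1.6 · 1280^0.81 · 1.35^-0.23)]^(1/0.44).
D = 31500 m.
1280^0.81 = 328.7
1.35^-0.23 = 0.9333
Denominator = 1.6 × 328.7 × 0.9333 = 490.8
D / 490.8 = 31500 / 490.8 = 64.18
v = 64.18^(1/0.44) = 64.18^2.2727 = 12814 m/s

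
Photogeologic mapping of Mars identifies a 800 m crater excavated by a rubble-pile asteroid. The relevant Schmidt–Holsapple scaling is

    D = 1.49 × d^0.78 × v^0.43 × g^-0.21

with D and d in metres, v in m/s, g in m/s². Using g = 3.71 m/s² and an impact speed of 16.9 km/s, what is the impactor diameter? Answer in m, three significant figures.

d ≈ 21.0 m

Rearranging for d: d = [D / (1.49 · 16900^0.43 · 3.71^-0.21)]^(1/0.78).
16900^0.43 = 65.76
3.71^-0.21 = 0.7593
Denominator = 1.49 × 65.76 × 0.7593 = 74.40
D / 74.40 = 800 / 74.40 = 10.75
d = 10.75^(1/0.78) = 10.75^1.2821 = 21.01 m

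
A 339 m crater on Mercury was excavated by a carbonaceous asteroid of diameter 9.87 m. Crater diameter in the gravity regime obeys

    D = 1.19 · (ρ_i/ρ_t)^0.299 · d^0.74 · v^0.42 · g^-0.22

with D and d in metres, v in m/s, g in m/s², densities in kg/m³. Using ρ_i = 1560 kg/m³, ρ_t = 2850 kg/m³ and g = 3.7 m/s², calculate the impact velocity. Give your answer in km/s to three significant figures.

Rearranging for v: v = [D / (1.19 · (1560/2850)^0.299 · 9.87^0.74 · 3.7^-0.22)]^(1/0.42).
(1560/2850)^0.299 = 0.8351
9.87^0.74 = 5.442
3.7^-0.22 = 0.7499
Denominator = 1.19 × 0.8351 × 5.442 × 0.7499 = 4.056
D / 4.056 = 339 / 4.056 = 83.58
v = 83.58^(1/0.42) = 83.58^2.381 = 37716 m/s

v ≈ 37.7 km/s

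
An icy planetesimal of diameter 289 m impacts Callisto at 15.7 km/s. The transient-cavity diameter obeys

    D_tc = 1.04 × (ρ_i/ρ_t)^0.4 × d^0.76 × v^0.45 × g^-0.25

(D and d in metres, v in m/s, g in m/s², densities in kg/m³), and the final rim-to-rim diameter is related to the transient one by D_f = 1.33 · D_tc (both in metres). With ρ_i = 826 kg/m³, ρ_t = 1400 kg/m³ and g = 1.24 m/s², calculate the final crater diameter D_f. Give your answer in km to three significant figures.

D_f ≈ 6.09 km

v = 15700 m/s.
(ρ_i/ρ_t)^0.4 = (826/1400)^0.4 = 0.8097
d^0.76 = 289^0.76 = 74.18
v^0.45 = 15700^0.45 = 77.30
g^-0.25 = 1.24^-0.25 = 0.9476
D_tc = 1.04 × 0.8097 × 74.18 × 77.30 × 0.9476 = 4576 m
D_f = 1.33 × 4576 = 6086 m
     = 6.086 km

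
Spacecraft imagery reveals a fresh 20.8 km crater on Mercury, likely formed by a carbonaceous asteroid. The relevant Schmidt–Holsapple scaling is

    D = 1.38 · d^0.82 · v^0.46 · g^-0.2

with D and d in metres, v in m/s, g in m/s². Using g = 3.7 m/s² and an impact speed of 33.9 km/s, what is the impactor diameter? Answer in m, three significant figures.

d ≈ 493 m

Rearranging for d: d = [D / (1.38 · 33900^0.46 · 3.7^-0.2)]^(1/0.82).
D = 20800 m.
33900^0.46 = 121.3
3.7^-0.2 = 0.7698
Denominator = 1.38 × 121.3 × 0.7698 = 128.9
D / 128.9 = 20800 / 128.9 = 161.4
d = 161.4^(1/0.82) = 161.4^1.2195 = 492.6 m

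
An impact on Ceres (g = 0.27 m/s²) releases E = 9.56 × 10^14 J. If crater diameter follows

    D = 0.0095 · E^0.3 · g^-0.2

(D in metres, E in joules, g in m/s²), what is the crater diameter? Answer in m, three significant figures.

D ≈ 385 m

E^0.3 = (9.56 × 10^14)^0.3 = 3.120 × 10^4
g^-0.2 = 0.27^-0.2 = 1.299
D = 0.0095 × 3.120 × 10^4 × 1.299 = 385.0 m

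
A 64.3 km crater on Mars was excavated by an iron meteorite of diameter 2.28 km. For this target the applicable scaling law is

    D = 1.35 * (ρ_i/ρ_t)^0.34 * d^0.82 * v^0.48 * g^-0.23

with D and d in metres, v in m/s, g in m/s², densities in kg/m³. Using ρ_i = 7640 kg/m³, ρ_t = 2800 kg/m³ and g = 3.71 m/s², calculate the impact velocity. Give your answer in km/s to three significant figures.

Rearranging for v: v = [D / (1.35 · (7640/2800)^0.34 · 2280^0.82 · 3.71^-0.23)]^(1/0.48).
D = 64300 m.
(7640/2800)^0.34 = 1.407
2280^0.82 = 566.9
3.71^-0.23 = 0.7397
Denominator = 1.35 × 1.407 × 566.9 × 0.7397 = 796.5
D / 796.5 = 64300 / 796.5 = 80.73
v = 80.73^(1/0.48) = 80.73^2.0833 = 9396 m/s

v ≈ 9.40 km/s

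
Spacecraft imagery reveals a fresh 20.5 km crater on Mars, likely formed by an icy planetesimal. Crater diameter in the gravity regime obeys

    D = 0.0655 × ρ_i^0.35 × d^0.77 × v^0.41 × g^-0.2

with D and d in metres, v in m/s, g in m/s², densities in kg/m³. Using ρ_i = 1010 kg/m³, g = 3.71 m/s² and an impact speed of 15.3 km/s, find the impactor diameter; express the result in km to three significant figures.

Rearranging for d: d = [D / (0.0655 · 1010^0.35 · 15300^0.41 · 3.71^-0.2)]^(1/0.77).
D = 20500 m.
1010^0.35 = 11.26
15300^0.41 = 51.97
3.71^-0.2 = 0.7694
Denominator = 0.0655 × 11.26 × 51.97 × 0.7694 = 29.49
D / 29.49 = 20500 / 29.49 = 695.2
d = 695.2^(1/0.77) = 695.2^1.2987 = 4910 m

d ≈ 4.91 km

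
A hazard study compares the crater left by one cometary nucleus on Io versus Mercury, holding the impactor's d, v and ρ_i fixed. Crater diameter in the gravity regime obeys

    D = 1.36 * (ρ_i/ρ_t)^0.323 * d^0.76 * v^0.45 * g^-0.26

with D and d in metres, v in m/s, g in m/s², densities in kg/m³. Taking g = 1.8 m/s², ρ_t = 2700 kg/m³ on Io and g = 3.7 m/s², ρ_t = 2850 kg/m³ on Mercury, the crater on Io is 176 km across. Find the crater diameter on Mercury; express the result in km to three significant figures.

D ≈ 143 km

The impactor-only factors (d, v, ρ_i) cancel in the ratio, leaving D_Mercury/D_Io = (g_Mercury/g_Io)^-0.26 · (ρ_t,Io/ρ_t,Mercury)^0.323.
(3.7/1.8)^-0.26 = 2.056^-0.26 = 0.8291
(2700/2850)^0.323 = 0.9474^0.323 = 0.9827
Ratio = 0.8291 × 0.9827 = 0.8148
D_Mercury = 0.8148 × 176 km = 143 km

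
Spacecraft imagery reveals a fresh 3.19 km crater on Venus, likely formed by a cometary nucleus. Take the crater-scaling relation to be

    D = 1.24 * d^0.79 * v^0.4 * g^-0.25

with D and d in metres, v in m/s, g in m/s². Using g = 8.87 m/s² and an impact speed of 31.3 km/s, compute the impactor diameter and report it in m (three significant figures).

d ≈ 219 m

Rearranging for d: d = [D / (1.24 · 31300^0.4 · 8.87^-0.25)]^(1/0.79).
D = 3190 m.
31300^0.4 = 62.84
8.87^-0.25 = 0.5795
Denominator = 1.24 × 62.84 × 0.5795 = 45.16
D / 45.16 = 3190 / 45.16 = 70.64
d = 70.64^(1/0.79) = 70.64^1.2658 = 219.0 m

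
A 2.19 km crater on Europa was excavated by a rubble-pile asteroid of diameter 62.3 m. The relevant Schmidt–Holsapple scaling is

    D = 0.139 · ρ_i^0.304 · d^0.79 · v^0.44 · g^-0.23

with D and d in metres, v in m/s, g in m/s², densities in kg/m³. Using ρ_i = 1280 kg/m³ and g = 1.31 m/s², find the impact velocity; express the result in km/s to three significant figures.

v ≈ 17.1 km/s

Rearranging for v: v = [D / (0.139 · 1280^0.304 · 62.3^0.79 · 1.31^-0.23)]^(1/0.44).
D = 2190 m.
1280^0.304 = 8.802
62.3^0.79 = 26.16
1.31^-0.23 = 0.9398
Denominator = 0.139 × 8.802 × 26.16 × 0.9398 = 30.08
D / 30.08 = 2190 / 30.08 = 72.81
v = 72.81^(1/0.44) = 72.81^2.2727 = 17069 m/s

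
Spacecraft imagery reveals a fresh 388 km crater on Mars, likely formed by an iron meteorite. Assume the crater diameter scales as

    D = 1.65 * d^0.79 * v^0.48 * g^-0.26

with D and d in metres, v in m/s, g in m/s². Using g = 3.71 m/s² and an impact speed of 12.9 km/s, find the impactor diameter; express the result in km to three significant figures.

Rearranging for d: d = [D / (1.65 · 12900^0.48 · 3.71^-0.26)]^(1/0.79).
D = 388000 m.
12900^0.48 = 93.99
3.71^-0.26 = 0.7112
Denominator = 1.65 × 93.99 × 0.7112 = 110.3
D / 110.3 = 388000 / 110.3 = 3518
d = 3518^(1/0.79) = 3518^1.2658 = 30825 m

d ≈ 30.8 km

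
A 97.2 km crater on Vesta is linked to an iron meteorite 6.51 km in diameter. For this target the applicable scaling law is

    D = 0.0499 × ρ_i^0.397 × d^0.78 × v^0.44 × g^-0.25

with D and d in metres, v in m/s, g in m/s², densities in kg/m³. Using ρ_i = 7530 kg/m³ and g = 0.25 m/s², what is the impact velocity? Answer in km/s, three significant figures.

Rearranging for v: v = [D / (0.0499 · 7530^0.397 · 6510^0.78 · 0.25^-0.25)]^(1/0.44).
D = 97200 m.
7530^0.397 = 34.60
6510^0.78 = 943.2
0.25^-0.25 = 1.414
Denominator = 0.0499 × 34.60 × 943.2 × 1.414 = 2303
D / 2303 = 97200 / 2303 = 42.21
v = 42.21^(1/0.44) = 42.21^2.2727 = 4944 m/s

v ≈ 4.94 km/s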